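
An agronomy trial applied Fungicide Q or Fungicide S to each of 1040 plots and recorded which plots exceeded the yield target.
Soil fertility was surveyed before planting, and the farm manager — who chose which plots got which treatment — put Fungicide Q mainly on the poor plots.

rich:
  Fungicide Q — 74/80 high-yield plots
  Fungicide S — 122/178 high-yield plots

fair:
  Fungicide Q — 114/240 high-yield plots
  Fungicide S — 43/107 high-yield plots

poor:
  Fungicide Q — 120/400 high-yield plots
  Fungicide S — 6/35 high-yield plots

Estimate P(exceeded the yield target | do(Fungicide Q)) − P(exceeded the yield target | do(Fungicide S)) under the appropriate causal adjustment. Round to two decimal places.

The stratified and pooled comparisons disagree (Fungicide Q wins within each soil fertility; Fungicide S wins overall), so the answer turns on the causal role of soil fertility.
Soil fertility satisfies the back-door criterion: it is not a descendant of the fungicide, and it blocks the spurious path from fungicide to outcome. Adjusting for it (i.e., using the within-soil fertility rates) gives the causal effect.
Adjusting over the population distribution of soil fertility: 0.248·(0.925−0.685) + 0.334·(0.475−0.402) + 0.418·(0.300−0.171) = +0.138.

+0.14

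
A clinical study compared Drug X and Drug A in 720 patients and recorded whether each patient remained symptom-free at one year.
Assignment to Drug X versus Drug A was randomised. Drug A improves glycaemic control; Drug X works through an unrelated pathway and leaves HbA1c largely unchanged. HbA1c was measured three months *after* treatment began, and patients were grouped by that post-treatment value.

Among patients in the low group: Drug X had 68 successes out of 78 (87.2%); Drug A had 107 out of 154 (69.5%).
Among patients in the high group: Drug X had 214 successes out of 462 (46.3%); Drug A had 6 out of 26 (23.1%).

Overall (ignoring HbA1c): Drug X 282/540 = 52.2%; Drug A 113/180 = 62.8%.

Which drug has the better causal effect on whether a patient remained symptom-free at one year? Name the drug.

Drug A

Drug X is higher inside every HbA1c stratum but Drug A is higher in aggregate. Whether to stratify depends on how HbA1c relates to the drug.
Stratifying would compare drugs among patients the drugs themselves sorted into HbA1c groups — a form of selection on an intermediate. The unconditioned pooled rates give the total causal effect.
Pooled: Drug X 52.2% vs Drug A 62.8%; Drug A is higher overall.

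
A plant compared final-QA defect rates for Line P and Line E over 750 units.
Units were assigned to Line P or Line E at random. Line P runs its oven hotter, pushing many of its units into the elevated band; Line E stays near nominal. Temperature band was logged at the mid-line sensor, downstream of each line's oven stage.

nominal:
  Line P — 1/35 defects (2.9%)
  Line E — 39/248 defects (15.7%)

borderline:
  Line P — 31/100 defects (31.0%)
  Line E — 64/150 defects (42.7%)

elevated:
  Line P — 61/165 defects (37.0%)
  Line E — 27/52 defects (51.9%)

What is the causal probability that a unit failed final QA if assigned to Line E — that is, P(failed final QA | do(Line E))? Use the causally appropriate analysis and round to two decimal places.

Line P is lower inside every in-process temperature band stratum but Line E is lower in aggregate. Whether to stratify depends on how in-process temperature band relates to the line.
Because the line influences in-process temperature band, in-process temperature band is a post-treatment mediator, not a confounder. Stratifying on it would bias the estimate; the causal effect is the crude pooled difference.
So P(outcome | do(Line E)) is just the pooled rate for Line E: 130/450 = 0.289.

0.29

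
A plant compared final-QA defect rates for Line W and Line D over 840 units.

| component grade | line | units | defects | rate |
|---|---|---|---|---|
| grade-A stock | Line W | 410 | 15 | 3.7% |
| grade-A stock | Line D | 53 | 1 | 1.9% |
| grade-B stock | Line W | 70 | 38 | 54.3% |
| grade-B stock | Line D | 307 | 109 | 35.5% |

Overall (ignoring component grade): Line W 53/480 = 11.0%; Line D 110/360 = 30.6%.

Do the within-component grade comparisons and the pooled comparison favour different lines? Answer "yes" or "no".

yes

Within each component grade level (grade-A stock 3.7% vs 1.9%; grade-B stock 54.3% vs 35.5%), Line D has the lower rate every time. Pooled: 11.0% vs 30.6% — Line W has the lower rate overall. The two comparisons disagree.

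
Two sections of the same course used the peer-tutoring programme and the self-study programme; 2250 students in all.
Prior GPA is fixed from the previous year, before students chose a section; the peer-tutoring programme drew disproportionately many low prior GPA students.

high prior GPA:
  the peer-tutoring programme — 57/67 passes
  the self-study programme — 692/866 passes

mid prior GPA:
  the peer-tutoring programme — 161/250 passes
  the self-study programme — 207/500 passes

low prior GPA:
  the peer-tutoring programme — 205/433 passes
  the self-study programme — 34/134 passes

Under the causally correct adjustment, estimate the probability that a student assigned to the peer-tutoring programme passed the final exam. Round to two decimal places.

0.69

Here prior GPA band is a common cause — it drives both which teaching method a case falls under and the outcome. The crude comparison mixes populations; the stratum-specific rates are the causally relevant ones.
Standardising the peer-tutoring programme to the population prior GPA band mix: 0.415·57/67 + 0.333·161/250 + 0.252·205/433 = 0.687.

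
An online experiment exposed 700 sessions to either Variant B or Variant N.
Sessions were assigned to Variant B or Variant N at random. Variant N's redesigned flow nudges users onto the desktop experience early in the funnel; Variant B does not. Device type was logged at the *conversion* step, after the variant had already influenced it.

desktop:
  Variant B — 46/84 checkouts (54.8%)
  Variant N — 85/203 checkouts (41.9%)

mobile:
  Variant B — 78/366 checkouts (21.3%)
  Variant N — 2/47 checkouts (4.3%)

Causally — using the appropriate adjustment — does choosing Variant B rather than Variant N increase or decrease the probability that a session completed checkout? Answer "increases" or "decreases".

decreases

Variant B is higher inside every device type stratum but Variant N is higher in aggregate. Whether to stratify depends on how device type relates to the variant.
Stratifying would compare variants among sessions the variants themselves sorted into device type groups — a form of selection on an intermediate. The unconditioned pooled rates give the total causal effect.
Pooled: Variant B 27.6% vs Variant N 34.8%; Variant N is higher overall.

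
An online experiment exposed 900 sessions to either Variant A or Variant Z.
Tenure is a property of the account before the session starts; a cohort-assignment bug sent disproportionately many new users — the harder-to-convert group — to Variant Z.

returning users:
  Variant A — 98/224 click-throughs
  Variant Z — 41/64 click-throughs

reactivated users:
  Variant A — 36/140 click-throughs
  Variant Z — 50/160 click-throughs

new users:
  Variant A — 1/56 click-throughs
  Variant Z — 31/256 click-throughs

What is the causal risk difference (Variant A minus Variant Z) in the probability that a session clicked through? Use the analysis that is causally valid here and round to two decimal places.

Here user tenure is a common cause — it drives both which variant a case falls under and the outcome. The crude comparison mixes populations; the stratum-specific rates are the causally relevant ones.
Adjusting over the population distribution of user tenure: 0.320·(0.438−0.641) + 0.333·(0.257−0.312) + 0.347·(0.018−0.121) = -0.119.

-0.12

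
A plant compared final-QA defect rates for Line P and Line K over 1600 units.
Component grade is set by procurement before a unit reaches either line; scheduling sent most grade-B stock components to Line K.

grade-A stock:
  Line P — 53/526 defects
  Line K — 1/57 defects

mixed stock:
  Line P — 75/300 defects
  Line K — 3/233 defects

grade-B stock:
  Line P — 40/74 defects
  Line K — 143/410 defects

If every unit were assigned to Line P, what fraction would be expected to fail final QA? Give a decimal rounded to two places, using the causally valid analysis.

0.28

Component grade is set before the line has any effect — it is not caused by the line — and it independently drives the outcome. That makes it a confounder, so the causal comparison is within component grade levels.
Standardising Line P to the population component grade mix: 0.364·53/526 + 0.333·75/300 + 0.302·40/74 = 0.284.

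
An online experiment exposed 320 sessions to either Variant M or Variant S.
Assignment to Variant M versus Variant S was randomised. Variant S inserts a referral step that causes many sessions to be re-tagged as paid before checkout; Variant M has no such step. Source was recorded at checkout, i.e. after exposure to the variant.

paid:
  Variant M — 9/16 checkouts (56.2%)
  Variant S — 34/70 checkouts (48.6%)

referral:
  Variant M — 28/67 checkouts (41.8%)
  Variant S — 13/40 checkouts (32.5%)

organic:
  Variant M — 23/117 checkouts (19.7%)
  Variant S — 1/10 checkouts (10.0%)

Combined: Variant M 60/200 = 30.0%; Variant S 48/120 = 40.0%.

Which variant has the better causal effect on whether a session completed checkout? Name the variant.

Variant S

Variant M is higher inside every traffic source stratum but Variant S is higher in aggregate. Whether to stratify depends on how traffic source relates to the variant.
Stratifying would compare variants among sessions the variants themselves sorted into traffic source groups — a form of selection on an intermediate. The unconditioned pooled rates give the total causal effect.
Pooled: Variant M 30.0% vs Variant S 40.0%; Variant S is higher overall.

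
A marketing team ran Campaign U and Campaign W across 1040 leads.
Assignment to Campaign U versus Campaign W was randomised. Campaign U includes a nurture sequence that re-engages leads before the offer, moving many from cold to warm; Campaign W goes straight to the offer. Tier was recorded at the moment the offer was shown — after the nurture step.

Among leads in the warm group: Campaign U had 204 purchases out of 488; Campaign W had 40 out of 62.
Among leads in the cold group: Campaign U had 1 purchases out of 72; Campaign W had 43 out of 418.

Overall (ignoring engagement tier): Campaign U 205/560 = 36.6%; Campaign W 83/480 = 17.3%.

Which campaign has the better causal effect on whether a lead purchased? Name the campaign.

The stratified and pooled comparisons disagree (Campaign W wins within each engagement tier; Campaign U wins overall), so the answer turns on the causal role of engagement tier.
Engagement tier here is a post-treatment variable shaped by the campaign; conditioning on it would introduce bias rather than remove it. The overall comparison is the causal one.
Pooled: Campaign U 36.6% vs Campaign W 17.3%; Campaign U is higher overall.

Campaign U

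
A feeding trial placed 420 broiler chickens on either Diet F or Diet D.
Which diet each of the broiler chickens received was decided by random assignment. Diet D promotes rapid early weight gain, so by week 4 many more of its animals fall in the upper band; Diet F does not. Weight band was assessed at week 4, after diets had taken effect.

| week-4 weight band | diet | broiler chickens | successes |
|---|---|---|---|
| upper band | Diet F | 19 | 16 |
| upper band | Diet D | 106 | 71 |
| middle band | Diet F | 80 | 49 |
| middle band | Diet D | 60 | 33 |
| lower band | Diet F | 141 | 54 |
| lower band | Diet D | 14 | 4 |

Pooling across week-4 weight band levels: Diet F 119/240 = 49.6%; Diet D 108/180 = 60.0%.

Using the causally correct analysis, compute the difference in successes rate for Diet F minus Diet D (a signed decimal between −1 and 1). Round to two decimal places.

-0.10

Week-4 weight band lies on the pathway diet → week-4 weight band → outcome, so adjusting for it blocks the indirect effect. For the total causal effect of diet, use the unadjusted pooled rates.
The causal difference is the pooled difference: 0.496 − 0.600 = -0.104.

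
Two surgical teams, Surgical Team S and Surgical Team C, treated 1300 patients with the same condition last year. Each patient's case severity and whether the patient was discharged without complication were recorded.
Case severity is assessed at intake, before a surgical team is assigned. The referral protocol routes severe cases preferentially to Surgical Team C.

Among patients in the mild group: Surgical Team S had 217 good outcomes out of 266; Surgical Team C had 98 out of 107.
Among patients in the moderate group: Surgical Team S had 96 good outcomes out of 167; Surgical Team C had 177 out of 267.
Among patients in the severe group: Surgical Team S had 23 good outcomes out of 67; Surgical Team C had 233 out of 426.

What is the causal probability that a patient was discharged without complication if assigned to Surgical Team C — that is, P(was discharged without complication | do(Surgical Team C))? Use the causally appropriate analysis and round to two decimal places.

The case severity-specific comparison favours Surgical Team C throughout, but the pooled figures favour Surgical Team S. The question is whether to condition on case severity.
The imbalance in case severity arose from how patients were allocated, not from anything the surgical team did; and case severity independently affects the outcome. The pooled gap is confounded — condition on case severity.
Standardising Surgical Team C to the population case severity mix: 0.287·98/107 + 0.334·177/267 + 0.379·233/426 = 0.692.

0.69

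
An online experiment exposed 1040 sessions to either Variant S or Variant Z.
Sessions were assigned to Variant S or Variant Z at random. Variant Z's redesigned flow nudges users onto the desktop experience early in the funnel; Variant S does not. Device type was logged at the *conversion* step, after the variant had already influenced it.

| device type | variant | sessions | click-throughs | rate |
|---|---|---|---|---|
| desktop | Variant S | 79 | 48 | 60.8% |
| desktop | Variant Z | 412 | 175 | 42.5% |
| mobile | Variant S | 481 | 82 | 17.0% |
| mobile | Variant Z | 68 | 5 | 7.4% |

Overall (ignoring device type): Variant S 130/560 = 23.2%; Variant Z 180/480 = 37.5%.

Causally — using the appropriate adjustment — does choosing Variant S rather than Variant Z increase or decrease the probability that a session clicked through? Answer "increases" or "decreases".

decreases

The distribution of device type is itself part of what the variant does — it is an intermediate outcome. Holding it fixed would remove that part of the effect; the total effect is the pooled difference.
Pooled: Variant S 23.2% vs Variant Z 37.5%; Variant Z is higher overall.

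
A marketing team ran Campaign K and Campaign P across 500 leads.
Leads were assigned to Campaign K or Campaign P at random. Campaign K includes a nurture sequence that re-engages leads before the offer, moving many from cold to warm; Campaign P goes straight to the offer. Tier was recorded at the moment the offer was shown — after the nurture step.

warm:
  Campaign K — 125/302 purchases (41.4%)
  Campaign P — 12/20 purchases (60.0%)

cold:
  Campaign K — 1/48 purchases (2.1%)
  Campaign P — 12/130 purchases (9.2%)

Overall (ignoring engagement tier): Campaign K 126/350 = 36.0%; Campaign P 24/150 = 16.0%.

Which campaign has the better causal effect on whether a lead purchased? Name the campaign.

Campaign K

Campaign P is higher inside every engagement tier stratum but Campaign K is higher in aggregate. Whether to stratify depends on how engagement tier relates to the campaign.
Engagement tier here is a post-treatment variable shaped by the campaign; conditioning on it would introduce bias rather than remove it. The overall comparison is the causal one.
Pooled: Campaign K 36.0% vs Campaign P 16.0%; Campaign K is higher overall.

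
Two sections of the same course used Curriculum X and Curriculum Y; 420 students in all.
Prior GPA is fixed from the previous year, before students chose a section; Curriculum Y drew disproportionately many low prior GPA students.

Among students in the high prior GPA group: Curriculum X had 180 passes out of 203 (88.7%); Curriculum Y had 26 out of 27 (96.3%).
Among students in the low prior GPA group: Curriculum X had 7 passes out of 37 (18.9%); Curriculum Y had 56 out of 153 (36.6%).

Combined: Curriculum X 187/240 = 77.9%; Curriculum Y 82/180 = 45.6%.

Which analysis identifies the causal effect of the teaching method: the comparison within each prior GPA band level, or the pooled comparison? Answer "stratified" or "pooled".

Prior GPA band differs across teaching methods for reasons unrelated to any effect of the teaching method itself, and it separately predicts the outcome — a classic confounder. We must compare within prior GPA band levels.
Within each level — high prior GPA: 88.7% vs 96.3%; low prior GPA: 18.9% vs 36.6% — Curriculum Y is higher every time.

stratified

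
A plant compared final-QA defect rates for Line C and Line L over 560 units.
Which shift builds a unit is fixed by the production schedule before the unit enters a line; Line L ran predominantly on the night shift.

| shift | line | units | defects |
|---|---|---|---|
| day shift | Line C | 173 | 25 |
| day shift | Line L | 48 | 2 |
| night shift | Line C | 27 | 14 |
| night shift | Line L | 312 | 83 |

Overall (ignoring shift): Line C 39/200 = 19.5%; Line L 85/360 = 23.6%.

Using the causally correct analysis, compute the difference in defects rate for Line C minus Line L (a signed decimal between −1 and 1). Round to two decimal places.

Shift is set before the line has any effect — it is not caused by the line — and it independently drives the outcome. That makes it a confounder, so the causal comparison is within shift levels.
Adjusting over the population distribution of shift: 0.395·(0.145−0.042) + 0.605·(0.519−0.266) = +0.193.

+0.19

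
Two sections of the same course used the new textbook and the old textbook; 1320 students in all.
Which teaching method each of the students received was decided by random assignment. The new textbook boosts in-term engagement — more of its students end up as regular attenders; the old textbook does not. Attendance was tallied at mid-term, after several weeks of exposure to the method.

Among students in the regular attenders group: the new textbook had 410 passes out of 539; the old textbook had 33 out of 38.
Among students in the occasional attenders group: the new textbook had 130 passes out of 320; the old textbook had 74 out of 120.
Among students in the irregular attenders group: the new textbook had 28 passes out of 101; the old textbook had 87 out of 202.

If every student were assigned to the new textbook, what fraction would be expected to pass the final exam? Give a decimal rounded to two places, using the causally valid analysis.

0.59

The distribution of mid-term attendance is itself part of what the teaching method does — it is an intermediate outcome. Holding it fixed would remove that part of the effect; the total effect is the pooled difference.
So P(outcome | do(the new textbook)) is just the pooled rate for the new textbook: 568/960 = 0.592.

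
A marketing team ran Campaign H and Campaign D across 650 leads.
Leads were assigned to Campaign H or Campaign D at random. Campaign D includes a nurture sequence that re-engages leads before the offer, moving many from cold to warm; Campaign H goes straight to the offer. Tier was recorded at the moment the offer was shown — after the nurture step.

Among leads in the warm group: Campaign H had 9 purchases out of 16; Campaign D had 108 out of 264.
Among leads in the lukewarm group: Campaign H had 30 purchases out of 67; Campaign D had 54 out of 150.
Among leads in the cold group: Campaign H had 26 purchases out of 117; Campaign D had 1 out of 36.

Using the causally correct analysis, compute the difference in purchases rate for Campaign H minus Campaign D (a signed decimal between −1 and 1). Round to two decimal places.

Within every engagement tier level Campaign H has the higher rate, yet pooled Campaign D does — Simpson's reversal.
Engagement tier is recorded after the campaign and is itself shifted by it — it sits on the causal path from campaign to outcome. Conditioning on a mediator would strip out part of the effect we want; the pooled comparison gives the total causal effect.
The causal difference is the pooled difference: 0.325 − 0.362 = -0.037.

-0.04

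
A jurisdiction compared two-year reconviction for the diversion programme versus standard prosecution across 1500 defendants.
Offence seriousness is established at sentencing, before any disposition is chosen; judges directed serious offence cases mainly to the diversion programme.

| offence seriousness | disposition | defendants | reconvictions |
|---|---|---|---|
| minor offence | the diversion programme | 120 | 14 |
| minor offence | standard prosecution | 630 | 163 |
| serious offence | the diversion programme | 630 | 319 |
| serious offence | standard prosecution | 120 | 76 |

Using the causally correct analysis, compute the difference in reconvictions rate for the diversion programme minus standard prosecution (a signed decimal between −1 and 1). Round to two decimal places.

Offence seriousness satisfies the back-door criterion: it is not a descendant of the disposition, and it blocks the spurious path from disposition to outcome. Adjusting for it (i.e., using the within-offence seriousness rates) gives the causal effect.
Adjusting over the population distribution of offence seriousness: 0.500·(0.117−0.259) + 0.500·(0.506−0.633) = -0.135.

-0.13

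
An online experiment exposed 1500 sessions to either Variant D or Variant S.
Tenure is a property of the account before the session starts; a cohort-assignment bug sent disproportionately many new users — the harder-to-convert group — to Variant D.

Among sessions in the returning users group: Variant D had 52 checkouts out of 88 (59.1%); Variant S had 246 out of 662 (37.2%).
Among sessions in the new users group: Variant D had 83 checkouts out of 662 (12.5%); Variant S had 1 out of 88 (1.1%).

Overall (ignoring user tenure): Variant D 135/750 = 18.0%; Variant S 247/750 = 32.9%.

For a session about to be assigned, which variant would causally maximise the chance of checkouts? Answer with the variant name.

User tenure differs across variants for reasons unrelated to any effect of the variant itself, and it separately predicts the outcome — a classic confounder. We must compare within user tenure levels.
Within each level — returning users: 59.1% vs 37.2%; new users: 12.5% vs 1.1% — Variant D is higher every time.

Variant D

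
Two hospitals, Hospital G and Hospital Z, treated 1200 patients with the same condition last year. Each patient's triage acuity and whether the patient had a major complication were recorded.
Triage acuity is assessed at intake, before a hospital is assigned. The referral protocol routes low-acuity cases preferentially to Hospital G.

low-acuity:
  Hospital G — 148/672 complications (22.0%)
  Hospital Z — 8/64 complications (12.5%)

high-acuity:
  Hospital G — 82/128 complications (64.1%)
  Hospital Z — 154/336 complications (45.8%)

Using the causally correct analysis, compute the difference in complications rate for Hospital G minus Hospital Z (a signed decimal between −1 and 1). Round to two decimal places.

+0.13

Triage acuity satisfies the back-door criterion: it is not a descendant of the hospital, and it blocks the spurious path from hospital to outcome. Adjusting for it (i.e., using the within-triage acuity rates) gives the causal effect.
Adjusting over the population distribution of triage acuity: 0.613·(0.220−0.125) + 0.387·(0.641−0.458) = +0.129.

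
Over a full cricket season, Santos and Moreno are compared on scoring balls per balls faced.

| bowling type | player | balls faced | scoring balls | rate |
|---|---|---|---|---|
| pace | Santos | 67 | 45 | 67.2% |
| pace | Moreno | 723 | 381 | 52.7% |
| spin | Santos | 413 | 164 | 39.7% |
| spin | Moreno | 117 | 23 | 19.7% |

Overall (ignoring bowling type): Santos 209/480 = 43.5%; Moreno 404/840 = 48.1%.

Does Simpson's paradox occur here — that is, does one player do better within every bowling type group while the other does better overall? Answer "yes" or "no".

Within each bowling type level (pace 67.2% vs 52.7%; spin 39.7% vs 19.7%), Santos has the higher rate every time. Pooled: 43.5% vs 48.1% — Moreno has the higher rate overall. The two comparisons disagree.

yes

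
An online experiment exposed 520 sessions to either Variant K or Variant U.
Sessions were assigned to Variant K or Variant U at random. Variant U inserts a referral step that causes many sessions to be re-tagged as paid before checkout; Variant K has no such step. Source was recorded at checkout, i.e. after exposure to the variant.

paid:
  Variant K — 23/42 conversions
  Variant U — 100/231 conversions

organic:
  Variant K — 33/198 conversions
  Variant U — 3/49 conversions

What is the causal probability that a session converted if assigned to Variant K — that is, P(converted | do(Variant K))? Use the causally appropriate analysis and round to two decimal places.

0.23

The stratified and pooled comparisons disagree (Variant K wins within each traffic source; Variant U wins overall), so the answer turns on the causal role of traffic source.
Traffic source here is a post-treatment variable shaped by the variant; conditioning on it would introduce bias rather than remove it. The overall comparison is the causal one.
So P(outcome | do(Variant K)) is just the pooled rate for Variant K: 56/240 = 0.233.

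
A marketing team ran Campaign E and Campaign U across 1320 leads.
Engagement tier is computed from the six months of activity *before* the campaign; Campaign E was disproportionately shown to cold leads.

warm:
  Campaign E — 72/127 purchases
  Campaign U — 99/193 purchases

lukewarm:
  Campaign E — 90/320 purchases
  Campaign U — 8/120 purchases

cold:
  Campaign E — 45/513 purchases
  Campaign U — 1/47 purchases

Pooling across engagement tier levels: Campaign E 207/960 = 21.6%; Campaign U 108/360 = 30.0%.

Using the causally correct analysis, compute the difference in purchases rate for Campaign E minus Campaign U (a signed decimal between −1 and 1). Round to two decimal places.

+0.11

The stratified and pooled comparisons disagree (Campaign E wins within each engagement tier; Campaign U wins overall), so the answer turns on the causal role of engagement tier.
Engagement tier is set before the campaign has any effect — it is not caused by the campaign — and it independently drives the outcome. That makes it a confounder, so the causal comparison is within engagement tier levels.
Adjusting over the population distribution of engagement tier: 0.242·(0.567−0.513) + 0.333·(0.281−0.067) + 0.424·(0.088−0.021) = +0.113.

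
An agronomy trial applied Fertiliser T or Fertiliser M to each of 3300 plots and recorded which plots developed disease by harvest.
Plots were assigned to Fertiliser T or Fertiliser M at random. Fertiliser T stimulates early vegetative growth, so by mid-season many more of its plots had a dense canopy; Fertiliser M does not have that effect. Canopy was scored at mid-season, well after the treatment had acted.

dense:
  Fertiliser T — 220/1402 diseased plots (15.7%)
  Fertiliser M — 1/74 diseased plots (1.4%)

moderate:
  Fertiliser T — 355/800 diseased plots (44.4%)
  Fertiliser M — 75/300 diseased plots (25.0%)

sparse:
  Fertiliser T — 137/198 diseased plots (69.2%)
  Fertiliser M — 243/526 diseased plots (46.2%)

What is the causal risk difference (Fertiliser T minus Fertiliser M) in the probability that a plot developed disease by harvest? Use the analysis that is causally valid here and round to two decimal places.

-0.06

The stratified and pooled comparisons disagree (Fertiliser M wins within each mid-season canopy; Fertiliser T wins overall), so the answer turns on the causal role of mid-season canopy.
Mid-season canopy is downstream of the fertiliser. One should not condition on a consequence of treatment, so the overall rates are the right comparison.
The causal difference is the pooled difference: 0.297 − 0.354 = -0.058.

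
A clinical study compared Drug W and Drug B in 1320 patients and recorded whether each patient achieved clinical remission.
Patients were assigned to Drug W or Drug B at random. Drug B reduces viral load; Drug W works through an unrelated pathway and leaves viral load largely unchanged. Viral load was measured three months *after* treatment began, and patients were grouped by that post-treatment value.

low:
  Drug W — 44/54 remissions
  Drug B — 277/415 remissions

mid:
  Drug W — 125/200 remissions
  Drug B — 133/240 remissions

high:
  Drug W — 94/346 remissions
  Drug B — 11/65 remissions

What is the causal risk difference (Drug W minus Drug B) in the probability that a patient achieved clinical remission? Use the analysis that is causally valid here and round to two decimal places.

-0.15

Viral load is downstream of the drug. One should not condition on a consequence of treatment, so the overall rates are the right comparison.
The causal difference is the pooled difference: 0.438 − 0.585 = -0.146.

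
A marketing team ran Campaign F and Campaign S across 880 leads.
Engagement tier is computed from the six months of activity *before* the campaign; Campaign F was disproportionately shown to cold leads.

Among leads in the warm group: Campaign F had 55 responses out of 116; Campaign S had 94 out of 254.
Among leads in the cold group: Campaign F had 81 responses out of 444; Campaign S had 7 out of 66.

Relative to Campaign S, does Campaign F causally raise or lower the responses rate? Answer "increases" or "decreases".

The stratified and pooled comparisons disagree (Campaign F wins within each engagement tier; Campaign S wins overall), so the answer turns on the causal role of engagement tier.
Engagement tier differs across campaigns for reasons unrelated to any effect of the campaign itself, and it separately predicts the outcome — a classic confounder. We must compare within engagement tier levels.
Within each level — warm: 47.4% vs 37.0%; cold: 18.2% vs 10.6% — Campaign F is higher every time.

increases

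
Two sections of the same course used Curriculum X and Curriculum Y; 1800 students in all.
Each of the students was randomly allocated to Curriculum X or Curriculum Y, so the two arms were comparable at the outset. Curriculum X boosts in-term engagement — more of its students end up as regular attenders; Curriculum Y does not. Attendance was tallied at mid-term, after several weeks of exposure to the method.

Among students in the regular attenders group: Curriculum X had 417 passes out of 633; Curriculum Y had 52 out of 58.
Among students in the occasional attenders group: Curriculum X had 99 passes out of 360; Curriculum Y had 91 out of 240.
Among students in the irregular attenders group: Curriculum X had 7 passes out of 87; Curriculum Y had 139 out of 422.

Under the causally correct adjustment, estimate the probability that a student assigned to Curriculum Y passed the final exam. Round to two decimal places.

Within every mid-term attendance level Curriculum Y has the higher rate, yet pooled Curriculum X does — Simpson's reversal.
Mid-term attendance here is a post-treatment variable shaped by the teaching method; conditioning on it would introduce bias rather than remove it. The overall comparison is the causal one.
So P(outcome | do(Curriculum Y)) is just the pooled rate for Curriculum Y: 282/720 = 0.392.

0.39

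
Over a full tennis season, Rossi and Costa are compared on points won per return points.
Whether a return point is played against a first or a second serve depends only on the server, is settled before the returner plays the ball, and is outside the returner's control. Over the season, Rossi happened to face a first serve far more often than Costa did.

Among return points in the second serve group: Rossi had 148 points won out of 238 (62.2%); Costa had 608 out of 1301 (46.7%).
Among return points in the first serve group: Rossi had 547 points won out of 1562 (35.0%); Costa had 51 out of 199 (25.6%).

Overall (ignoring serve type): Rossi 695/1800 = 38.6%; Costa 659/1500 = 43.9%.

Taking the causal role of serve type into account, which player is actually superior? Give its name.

Rossi

Within every serve type level Rossi has the higher rate, yet pooled Costa does — Simpson's reversal.
Here serve type is a common cause — it drives both which player a case falls under and the outcome. The crude comparison mixes populations; the stratum-specific rates are the causally relevant ones.
Within each level — second serve: 62.2% vs 46.7%; first serve: 35.0% vs 25.6% — Rossi is higher every time.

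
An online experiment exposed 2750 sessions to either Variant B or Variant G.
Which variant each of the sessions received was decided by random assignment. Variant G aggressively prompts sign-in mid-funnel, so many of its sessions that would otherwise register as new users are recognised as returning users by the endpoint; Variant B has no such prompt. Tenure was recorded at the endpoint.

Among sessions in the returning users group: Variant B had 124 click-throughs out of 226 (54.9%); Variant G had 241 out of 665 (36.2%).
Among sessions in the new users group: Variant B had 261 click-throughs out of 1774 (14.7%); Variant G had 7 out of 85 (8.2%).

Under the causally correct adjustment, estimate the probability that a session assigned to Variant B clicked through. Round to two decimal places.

Variant B is higher inside every user tenure stratum but Variant G is higher in aggregate. Whether to stratify depends on how user tenure relates to the variant.
Stratifying would compare variants among sessions the variants themselves sorted into user tenure groups — a form of selection on an intermediate. The unconditioned pooled rates give the total causal effect.
So P(outcome | do(Variant B)) is just the pooled rate for Variant B: 385/2000 = 0.193.

0.19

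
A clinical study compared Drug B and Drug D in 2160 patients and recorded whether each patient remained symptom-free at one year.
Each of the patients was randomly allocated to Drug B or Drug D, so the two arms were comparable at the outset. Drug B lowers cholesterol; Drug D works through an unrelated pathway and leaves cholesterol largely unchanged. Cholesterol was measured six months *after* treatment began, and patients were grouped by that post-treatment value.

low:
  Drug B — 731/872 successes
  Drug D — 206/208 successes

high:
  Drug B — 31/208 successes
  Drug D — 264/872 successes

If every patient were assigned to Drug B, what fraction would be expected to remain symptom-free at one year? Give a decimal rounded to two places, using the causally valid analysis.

Cholesterol lies on the pathway drug → cholesterol → outcome, so adjusting for it blocks the indirect effect. For the total causal effect of drug, use the unadjusted pooled rates.
So P(outcome | do(Drug B)) is just the pooled rate for Drug B: 762/1080 = 0.706.

0.71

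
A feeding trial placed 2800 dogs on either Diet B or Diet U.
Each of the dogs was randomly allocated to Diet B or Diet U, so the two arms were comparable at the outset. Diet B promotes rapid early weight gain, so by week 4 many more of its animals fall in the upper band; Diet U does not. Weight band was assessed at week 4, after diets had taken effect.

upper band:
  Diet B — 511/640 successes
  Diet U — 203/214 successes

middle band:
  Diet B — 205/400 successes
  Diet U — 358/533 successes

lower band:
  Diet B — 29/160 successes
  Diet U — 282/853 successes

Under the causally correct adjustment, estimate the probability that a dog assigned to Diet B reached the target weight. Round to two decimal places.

Diet U is higher inside every week-4 weight band stratum but Diet B is higher in aggregate. Whether to stratify depends on how week-4 weight band relates to the diet.
Because the diet influences week-4 weight band, week-4 weight band is a post-treatment mediator, not a confounder. Stratifying on it would bias the estimate; the causal effect is the crude pooled difference.
So P(outcome | do(Diet B)) is just the pooled rate for Diet B: 745/1200 = 0.621.

0.62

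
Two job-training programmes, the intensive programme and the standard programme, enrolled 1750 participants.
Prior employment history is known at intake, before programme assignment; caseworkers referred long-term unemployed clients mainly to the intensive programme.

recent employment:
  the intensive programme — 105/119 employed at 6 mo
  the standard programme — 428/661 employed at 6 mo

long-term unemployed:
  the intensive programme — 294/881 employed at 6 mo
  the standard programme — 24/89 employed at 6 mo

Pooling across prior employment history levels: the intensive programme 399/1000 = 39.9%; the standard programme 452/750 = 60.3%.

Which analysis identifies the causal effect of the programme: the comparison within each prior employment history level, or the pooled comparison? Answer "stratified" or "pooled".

The stratified and pooled comparisons disagree (the intensive programme wins within each prior employment history; the standard programme wins overall), so the answer turns on the causal role of prior employment history.
Prior employment history differs across programmes for reasons unrelated to any effect of the programme itself, and it separately predicts the outcome — a classic confounder. We must compare within prior employment history levels.
Within each level — recent employment: 88.2% vs 64.8%; long-term unemployed: 33.4% vs 27.0% — the intensive programme is higher every time.

stratified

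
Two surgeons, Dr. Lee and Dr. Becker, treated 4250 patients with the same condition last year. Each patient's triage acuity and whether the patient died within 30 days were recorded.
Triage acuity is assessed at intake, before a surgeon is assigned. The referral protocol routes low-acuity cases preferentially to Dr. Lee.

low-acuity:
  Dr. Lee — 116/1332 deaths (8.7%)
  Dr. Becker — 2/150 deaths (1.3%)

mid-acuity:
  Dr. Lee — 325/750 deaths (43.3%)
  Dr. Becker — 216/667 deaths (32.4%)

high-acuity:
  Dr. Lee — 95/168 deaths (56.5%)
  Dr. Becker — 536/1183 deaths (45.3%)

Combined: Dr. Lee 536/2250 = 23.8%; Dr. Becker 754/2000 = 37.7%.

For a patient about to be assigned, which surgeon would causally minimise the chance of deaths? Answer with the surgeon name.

Dr. Becker

Triage acuity satisfies the back-door criterion: it is not a descendant of the surgeon, and it blocks the spurious path from surgeon to outcome. Adjusting for it (i.e., using the within-triage acuity rates) gives the causal effect.
Within each level — low-acuity: 8.7% vs 1.3%; mid-acuity: 43.3% vs 32.4%; high-acuity: 56.5% vs 45.3% — Dr. Becker is lower every time.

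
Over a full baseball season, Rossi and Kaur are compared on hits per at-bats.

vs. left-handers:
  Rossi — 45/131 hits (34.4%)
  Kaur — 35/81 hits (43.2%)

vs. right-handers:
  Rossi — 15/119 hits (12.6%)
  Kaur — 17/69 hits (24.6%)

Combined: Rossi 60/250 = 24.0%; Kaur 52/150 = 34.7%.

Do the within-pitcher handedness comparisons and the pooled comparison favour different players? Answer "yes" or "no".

no

Within each pitcher handedness level (vs. left-handers 34.4% vs 43.2%; vs. right-handers 12.6% vs 24.6%), Kaur has the higher rate every time. Pooled: 24.0% vs 34.7% — Kaur has the higher rate overall. They agree.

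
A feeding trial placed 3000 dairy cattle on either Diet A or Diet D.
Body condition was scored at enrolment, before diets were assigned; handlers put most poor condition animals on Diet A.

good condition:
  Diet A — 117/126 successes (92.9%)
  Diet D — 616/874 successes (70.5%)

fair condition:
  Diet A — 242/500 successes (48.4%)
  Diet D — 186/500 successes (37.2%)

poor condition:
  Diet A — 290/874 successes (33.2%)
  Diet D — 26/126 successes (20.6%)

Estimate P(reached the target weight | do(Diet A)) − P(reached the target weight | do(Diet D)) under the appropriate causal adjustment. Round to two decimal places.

+0.15

Diet A is higher inside every starting body condition stratum but Diet D is higher in aggregate. Whether to stratify depends on how starting body condition relates to the diet.
Starting body condition differs across diets for reasons unrelated to any effect of the diet itself, and it separately predicts the outcome — a classic confounder. We must compare within starting body condition levels.
Adjusting over the population distribution of starting body condition: 0.333·(0.929−0.705) + 0.333·(0.484−0.372) + 0.333·(0.332−0.206) = +0.154.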